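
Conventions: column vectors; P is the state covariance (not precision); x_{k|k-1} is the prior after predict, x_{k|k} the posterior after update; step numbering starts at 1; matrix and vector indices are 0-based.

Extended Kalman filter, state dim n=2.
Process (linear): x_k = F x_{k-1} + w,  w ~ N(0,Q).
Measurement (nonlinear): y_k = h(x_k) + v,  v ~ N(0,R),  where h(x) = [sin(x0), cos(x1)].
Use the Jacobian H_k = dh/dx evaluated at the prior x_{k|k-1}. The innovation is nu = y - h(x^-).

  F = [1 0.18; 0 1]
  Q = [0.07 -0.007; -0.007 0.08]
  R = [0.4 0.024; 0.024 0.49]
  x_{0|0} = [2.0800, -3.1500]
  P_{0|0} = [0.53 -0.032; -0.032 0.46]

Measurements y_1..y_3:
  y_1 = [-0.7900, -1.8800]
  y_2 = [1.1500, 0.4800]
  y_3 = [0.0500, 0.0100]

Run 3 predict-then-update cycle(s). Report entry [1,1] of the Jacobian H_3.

H_jac[1,1] = 0.0113

step 1: x^-=[1.5130, -3.1500]  P^-=[0.6034 0.0438; 0.0438 0.5400]  H_jac=[0.0578 0.0000; 0.0000 -0.0084]  S=[0.4020 0.0240; 0.0240 0.4900]  K=[0.0870 -0.0050; 0.0069 -0.0096]  nu=[-1.7883, -0.8800]  x^+=[1.3618, -3.1538]  P^+=[0.6003 0.0436; 0.0436 0.5399]
step 2: x^-=[0.7941, -3.1538]  P^-=[0.7035 0.1337; 0.1337 0.6199]  H_jac=[0.7009 0.0000; 0.0000 -0.0122]  S=[0.7456 0.0229; 0.0229 0.4901]  K=[0.6624 -0.0342; 0.1264 -0.0214]  nu=[0.4367, 1.4799]  x^+=[1.0328, -3.1303]  P^+=[0.3768 0.0714; 0.0714 0.6079]
step 3: x^-=[0.4693, -3.1303]  P^-=[0.4922 0.1738; 0.1738 0.6879]  H_jac=[0.8919 0.0000; 0.0000 0.0113]  S=[0.7916 0.0258; 0.0258 0.4901]  K=[0.5555 -0.0252; 0.1957 0.0056]  nu=[-0.4023, 1.0099]  x^+=[0.2205, -3.2033]  P^+=[0.2484 0.0879; 0.0879 0.6576]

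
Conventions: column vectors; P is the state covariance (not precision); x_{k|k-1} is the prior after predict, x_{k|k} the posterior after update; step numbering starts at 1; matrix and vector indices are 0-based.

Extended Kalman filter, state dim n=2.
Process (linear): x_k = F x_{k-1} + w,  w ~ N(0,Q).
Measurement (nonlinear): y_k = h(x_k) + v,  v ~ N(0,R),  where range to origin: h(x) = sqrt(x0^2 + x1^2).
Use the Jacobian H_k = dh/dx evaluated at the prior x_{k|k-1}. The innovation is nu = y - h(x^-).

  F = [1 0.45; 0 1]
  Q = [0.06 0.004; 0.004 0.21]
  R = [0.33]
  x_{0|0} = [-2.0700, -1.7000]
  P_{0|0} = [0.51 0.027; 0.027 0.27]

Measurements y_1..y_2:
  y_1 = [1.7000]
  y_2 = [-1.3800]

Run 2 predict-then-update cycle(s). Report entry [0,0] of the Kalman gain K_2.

K[0,0] = -0.4415

step 1: x^-=[-2.8350, -1.7000]  P^-=[0.6490 0.1525; 0.1525 0.4800]  H_jac=[-0.8576 -0.5143]  S=[1.0688]  K=[-0.5941; -0.3533]  nu=[-1.6056]  x^+=[-1.8811, -1.1327]  P^+=[0.2717 -0.0719; -0.0719 0.3466]
step 2: x^-=[-2.3908, -1.1327]  P^-=[0.3372 0.0881; 0.0881 0.5566]  H_jac=[-0.9037 -0.4282]  S=[0.7756]  K=[-0.4415; -0.4099]  nu=[-4.0255]  x^+=[-0.6133, 0.5173]  P^+=[0.1860 -0.0523; -0.0523 0.4263]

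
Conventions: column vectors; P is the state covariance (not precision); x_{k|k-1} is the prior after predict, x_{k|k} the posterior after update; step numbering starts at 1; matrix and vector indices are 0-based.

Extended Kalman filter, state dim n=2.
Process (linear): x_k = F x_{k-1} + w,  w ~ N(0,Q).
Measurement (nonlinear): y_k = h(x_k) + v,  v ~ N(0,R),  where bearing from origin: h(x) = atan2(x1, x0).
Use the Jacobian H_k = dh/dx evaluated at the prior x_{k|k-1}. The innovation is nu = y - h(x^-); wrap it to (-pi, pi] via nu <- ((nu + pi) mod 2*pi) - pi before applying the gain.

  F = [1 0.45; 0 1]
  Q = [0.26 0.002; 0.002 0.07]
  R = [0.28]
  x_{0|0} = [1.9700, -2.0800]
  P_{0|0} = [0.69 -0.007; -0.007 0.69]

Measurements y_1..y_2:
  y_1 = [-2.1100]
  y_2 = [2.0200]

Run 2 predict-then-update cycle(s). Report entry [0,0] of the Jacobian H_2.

step 1: x^-=[1.0340, -2.0800]  P^-=[1.0834 0.3055; 0.3055 0.7600]  H_jac=[0.3855 0.1916]  S=[0.5141]  K=[0.9264; 0.5124]  nu=[-1.0005]  x^+=[0.1071, -2.5927]  P^+=[0.6423 0.0615; 0.0615 0.6250]
step 2: x^-=[-1.0596, -2.5927]  P^-=[1.0842 0.3447; 0.3447 0.6950]  H_jac=[0.3305 -0.1351]  S=[0.3803]  K=[0.8197; 0.0527]  nu=[-2.3044]  x^+=[-2.9485, -2.7142]  P^+=[0.8286 0.3283; 0.3283 0.6940]

H_jac[0,0] = 0.3305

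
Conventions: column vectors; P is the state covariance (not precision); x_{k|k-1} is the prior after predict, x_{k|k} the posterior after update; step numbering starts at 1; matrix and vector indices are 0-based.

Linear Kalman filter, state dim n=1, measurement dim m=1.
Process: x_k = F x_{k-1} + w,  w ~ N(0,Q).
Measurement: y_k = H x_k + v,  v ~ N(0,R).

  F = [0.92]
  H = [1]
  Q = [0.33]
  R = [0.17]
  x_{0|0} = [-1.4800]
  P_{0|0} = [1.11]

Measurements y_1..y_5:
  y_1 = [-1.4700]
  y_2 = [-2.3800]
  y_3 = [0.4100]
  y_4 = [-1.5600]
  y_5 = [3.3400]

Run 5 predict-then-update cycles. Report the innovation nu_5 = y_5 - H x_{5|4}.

step 1: x^-=[-1.3616]  P^-=[1.2695]  S=[1.4395]  K=[0.8819]  nu=[-0.1084]  x^+=[-1.4572]  P^+=[0.1499]
step 2: x^-=[-1.3406]  P^-=[0.4569]  S=[0.6269]  K=[0.7288]  nu=[-1.0394]  x^+=[-2.0981]  P^+=[0.1239]
step 3: x^-=[-1.9303]  P^-=[0.4349]  S=[0.6049]  K=[0.7189]  nu=[2.3403]  x^+=[-0.2477]  P^+=[0.1222]
step 4: x^-=[-0.2279]  P^-=[0.4334]  S=[0.6034]  K=[0.7183]  nu=[-1.3321]  x^+=[-1.1847]  P^+=[0.1221]
step 5: x^-=[-1.0900]  P^-=[0.4334]  S=[0.6034]  K=[0.7182]  nu=[4.4300]  x^+=[2.0918]  P^+=[0.1221]

innov = [4.4300]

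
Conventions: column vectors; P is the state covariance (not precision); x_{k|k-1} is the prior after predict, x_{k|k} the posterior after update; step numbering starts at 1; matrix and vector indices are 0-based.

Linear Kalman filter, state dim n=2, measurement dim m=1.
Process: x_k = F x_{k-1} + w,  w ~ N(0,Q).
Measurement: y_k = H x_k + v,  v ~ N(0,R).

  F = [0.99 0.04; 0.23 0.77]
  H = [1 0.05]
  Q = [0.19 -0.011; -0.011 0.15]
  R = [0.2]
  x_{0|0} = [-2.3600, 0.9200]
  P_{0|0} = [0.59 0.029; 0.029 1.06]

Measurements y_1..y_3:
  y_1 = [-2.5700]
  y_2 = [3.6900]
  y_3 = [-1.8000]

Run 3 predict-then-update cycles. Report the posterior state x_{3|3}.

step 1: x^-=[-2.2996, 0.1656]  P^-=[0.7723 0.1784; 0.1784 0.8200]  S=[0.9921]  K=[0.7874; 0.2211]  nu=[-0.2787]  x^+=[-2.5190, 0.1040]  P^+=[0.1572 0.0056; 0.0056 0.7715]
step 2: x^-=[-2.4897, -0.4993]  P^-=[0.3457 0.0529; 0.0529 0.6177]  S=[0.5526]  K=[0.6305; 0.1516]  nu=[6.2046]  x^+=[1.4222, 0.4416]  P^+=[0.1261 0.0001; 0.0001 0.6050]
step 3: x^-=[1.4257, 0.6671]  P^-=[0.3146 0.0364; 0.0364 0.5154]  S=[0.5195]  K=[0.6090; 0.1197]  nu=[-3.2590]  x^+=[-0.5591, 0.2771]  P^+=[0.1219 -0.0015; -0.0015 0.5080]

x_post = [-0.5591, 0.2771]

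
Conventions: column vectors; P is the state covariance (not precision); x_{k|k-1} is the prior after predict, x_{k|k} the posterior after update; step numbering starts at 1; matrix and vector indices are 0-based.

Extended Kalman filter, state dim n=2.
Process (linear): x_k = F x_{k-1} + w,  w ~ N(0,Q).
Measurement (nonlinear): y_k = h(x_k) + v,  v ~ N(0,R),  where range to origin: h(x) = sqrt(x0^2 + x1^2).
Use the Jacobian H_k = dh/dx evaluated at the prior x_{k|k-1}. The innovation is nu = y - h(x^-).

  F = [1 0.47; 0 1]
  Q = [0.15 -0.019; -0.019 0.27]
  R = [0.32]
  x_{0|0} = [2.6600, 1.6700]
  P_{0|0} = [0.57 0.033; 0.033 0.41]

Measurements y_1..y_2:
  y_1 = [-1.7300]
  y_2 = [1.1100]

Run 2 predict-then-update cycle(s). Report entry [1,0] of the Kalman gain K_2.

K[1,0] = -0.6052

step 1: x^-=[3.4449, 1.6700]  P^-=[0.8416 0.2067; 0.2067 0.6800]  H_jac=[0.8998 0.4362]  S=[1.2931]  K=[0.6554; 0.3732]  nu=[-5.5583]  x^+=[-0.1979, -0.4045]  P^+=[0.2862 -0.1096; -0.1096 0.4999]
step 2: x^-=[-0.3880, -0.4045]  P^-=[0.4436 0.1063; 0.1063 0.7699]  H_jac=[-0.6922 -0.7217]  S=[1.0398]  K=[-0.3691; -0.6052]  nu=[0.5495]  x^+=[-0.5908, -0.7371]  P^+=[0.3019 -0.1259; -0.1259 0.3891]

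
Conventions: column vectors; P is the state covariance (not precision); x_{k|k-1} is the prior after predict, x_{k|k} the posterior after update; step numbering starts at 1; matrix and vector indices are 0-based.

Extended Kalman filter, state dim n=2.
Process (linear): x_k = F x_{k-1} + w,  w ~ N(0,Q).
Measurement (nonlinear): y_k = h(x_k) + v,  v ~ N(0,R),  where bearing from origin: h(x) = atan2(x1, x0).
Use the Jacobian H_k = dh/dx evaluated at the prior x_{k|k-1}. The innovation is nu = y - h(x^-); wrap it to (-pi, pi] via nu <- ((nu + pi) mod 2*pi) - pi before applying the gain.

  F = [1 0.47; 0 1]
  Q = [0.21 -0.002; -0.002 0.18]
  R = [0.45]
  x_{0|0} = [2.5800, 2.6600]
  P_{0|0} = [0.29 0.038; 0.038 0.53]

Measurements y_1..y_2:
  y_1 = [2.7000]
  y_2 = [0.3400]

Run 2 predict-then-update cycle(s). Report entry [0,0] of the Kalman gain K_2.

step 1: x^-=[3.8302, 2.6600]  P^-=[0.6528 0.2851; 0.2851 0.7100]  H_jac=[-0.1223 0.1761]  S=[0.4695]  K=[-0.0631; 0.1921]  nu=[2.0930]  x^+=[3.6981, 3.0620]  P^+=[0.6509 0.2908; 0.2908 0.6927]
step 2: x^-=[5.1372, 3.0620]  P^-=[1.2873 0.6144; 0.6144 0.8727]  H_jac=[-0.0856 0.1436]  S=[0.4623]  K=[-0.0475; 0.1574]  nu=[-0.1975]  x^+=[5.1466, 3.0309]  P^+=[1.2862 0.6178; 0.6178 0.8612]

K[0,0] = -0.0475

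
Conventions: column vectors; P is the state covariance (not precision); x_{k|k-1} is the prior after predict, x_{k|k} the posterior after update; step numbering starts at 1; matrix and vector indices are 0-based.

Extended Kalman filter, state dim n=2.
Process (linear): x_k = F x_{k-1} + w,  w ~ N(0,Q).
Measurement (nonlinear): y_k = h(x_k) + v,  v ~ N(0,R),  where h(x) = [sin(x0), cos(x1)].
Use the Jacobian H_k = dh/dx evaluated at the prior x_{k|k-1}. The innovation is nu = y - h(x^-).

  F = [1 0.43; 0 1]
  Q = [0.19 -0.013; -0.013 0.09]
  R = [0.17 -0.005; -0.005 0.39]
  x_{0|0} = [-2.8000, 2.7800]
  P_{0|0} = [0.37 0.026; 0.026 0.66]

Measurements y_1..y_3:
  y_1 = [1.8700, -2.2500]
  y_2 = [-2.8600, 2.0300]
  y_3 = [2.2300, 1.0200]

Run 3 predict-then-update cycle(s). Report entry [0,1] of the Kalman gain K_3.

step 1: x^-=[-1.6046, 2.7800]  P^-=[0.7044 0.2968; 0.2968 0.7500]  H_jac=[-0.0338 0.0000; 0.0000 -0.3538]  S=[0.1708 -0.0015; -0.0015 0.4839]  K=[-0.1412 -0.2174; -0.0634 -0.5485]  nu=[2.8694, -1.3147]  x^+=[-1.7240, 3.3192]  P^+=[0.6782 0.2377; 0.2377 0.6038]
step 2: x^-=[-0.2967, 3.3192]  P^-=[1.1843 0.4843; 0.4843 0.6938]  H_jac=[0.9563 0.0000; 0.0000 0.1767]  S=[1.2530 0.0769; 0.0769 0.4117]  K=[0.9014 0.0396; 0.3554 0.2315]  nu=[-2.5676, 3.0143]  x^+=[-2.4917, 3.1044]  P^+=[0.1600 0.0620; 0.0620 0.5008]
step 3: x^-=[-1.1568, 3.1044]  P^-=[0.4959 0.2643; 0.2643 0.5908]  H_jac=[0.4023 0.0000; 0.0000 -0.0372]  S=[0.2503 -0.0090; -0.0090 0.3908]  K=[0.7970 -0.0069; 0.4232 -0.0465]  nu=[3.1455, 2.0193]  x^+=[1.3361, 4.3416]  P^+=[0.3369 0.1794; 0.1794 0.5448]

K[0,1] = -0.0069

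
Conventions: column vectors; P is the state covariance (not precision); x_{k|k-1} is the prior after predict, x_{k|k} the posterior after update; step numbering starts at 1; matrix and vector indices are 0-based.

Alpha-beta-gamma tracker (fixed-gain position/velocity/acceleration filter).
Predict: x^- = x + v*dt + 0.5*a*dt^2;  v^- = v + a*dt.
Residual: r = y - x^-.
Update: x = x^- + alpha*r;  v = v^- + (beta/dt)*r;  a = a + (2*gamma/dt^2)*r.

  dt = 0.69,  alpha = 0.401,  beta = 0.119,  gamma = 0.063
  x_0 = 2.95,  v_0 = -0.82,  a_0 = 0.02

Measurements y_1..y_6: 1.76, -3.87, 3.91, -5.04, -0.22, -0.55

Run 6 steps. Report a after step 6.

a_post = 1.2986

step 1: x_pred=2.3890  r=-0.6290  x^+=2.1367  v^+=-0.9147  a^+=-0.1465
step 2: x_pred=1.4708  r=-5.3408  x^+=-0.6709  v^+=-1.9368  a^+=-1.5599
step 3: x_pred=-2.3786  r=6.2886  x^+=0.1431  v^+=-1.9286  a^+=0.1044
step 4: x_pred=-1.1627  r=-3.8773  x^+=-2.7175  v^+=-2.5252  a^+=-0.9217
step 5: x_pred=-4.6794  r=4.4594  x^+=-2.8912  v^+=-2.3921  a^+=0.2584
step 6: x_pred=-4.4802  r=3.9302  x^+=-2.9042  v^+=-1.5360  a^+=1.2986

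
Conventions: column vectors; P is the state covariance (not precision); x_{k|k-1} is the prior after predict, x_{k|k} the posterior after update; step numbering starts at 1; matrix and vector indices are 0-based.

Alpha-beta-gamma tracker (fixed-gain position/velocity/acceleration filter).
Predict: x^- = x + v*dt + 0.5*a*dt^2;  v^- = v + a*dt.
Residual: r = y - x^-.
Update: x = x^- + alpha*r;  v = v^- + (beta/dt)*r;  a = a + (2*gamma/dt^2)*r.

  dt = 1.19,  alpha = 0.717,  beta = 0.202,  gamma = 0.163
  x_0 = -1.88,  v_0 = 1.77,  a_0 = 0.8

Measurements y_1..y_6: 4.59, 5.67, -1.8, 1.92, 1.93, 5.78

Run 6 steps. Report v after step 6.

step 1: x_pred=0.7927  r=3.7973  x^+=3.5154  v^+=3.3666  a^+=1.6742
step 2: x_pred=8.7070  r=-3.0370  x^+=6.5295  v^+=4.8433  a^+=0.9750
step 3: x_pred=12.9834  r=-14.7834  x^+=2.3837  v^+=3.4941  a^+=-2.4283
step 4: x_pred=4.8224  r=-2.9024  x^+=2.7414  v^+=0.1118  a^+=-3.0964
step 5: x_pred=0.6820  r=1.2480  x^+=1.5768  v^+=-3.3611  a^+=-2.8091
step 6: x_pred=-4.4118  r=10.1918  x^+=2.8957  v^+=-4.9739  a^+=-0.4629

v_post = -4.9739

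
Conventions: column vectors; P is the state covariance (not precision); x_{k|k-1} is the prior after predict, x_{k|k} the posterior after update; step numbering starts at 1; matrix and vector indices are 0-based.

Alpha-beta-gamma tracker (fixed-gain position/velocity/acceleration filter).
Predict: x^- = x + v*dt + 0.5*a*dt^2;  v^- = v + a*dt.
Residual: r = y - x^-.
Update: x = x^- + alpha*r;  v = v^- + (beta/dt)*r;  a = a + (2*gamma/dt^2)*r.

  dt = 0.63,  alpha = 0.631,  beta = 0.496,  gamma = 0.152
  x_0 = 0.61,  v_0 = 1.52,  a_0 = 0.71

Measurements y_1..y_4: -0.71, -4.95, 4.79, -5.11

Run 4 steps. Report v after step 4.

step 1: x_pred=1.7085  r=-2.4185  x^+=0.1824  v^+=0.0632  a^+=-1.1424
step 2: x_pred=-0.0045  r=-4.9455  x^+=-3.1251  v^+=-4.5501  a^+=-4.9304
step 3: x_pred=-6.9701  r=11.7601  x^+=0.4505  v^+=1.6025  a^+=4.0771
step 4: x_pred=2.2692  r=-7.3792  x^+=-2.3871  v^+=-1.6386  a^+=-1.5749

v_post = -1.6386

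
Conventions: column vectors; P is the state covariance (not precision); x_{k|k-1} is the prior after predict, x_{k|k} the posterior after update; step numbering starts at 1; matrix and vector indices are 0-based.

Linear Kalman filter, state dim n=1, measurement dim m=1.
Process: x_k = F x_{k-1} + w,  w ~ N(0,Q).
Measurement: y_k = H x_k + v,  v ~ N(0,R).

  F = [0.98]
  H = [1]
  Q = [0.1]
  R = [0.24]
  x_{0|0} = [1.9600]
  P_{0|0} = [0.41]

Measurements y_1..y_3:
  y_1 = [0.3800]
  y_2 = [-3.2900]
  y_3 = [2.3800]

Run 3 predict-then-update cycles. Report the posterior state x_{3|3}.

x_post = [0.4811]

step 1: x^-=[1.9208]  P^-=[0.4938]  S=[0.7338]  K=[0.6729]  nu=[-1.5408]  x^+=[0.8840]  P^+=[0.1615]
step 2: x^-=[0.8663]  P^-=[0.2551]  S=[0.4951]  K=[0.5153]  nu=[-4.1563]  x^+=[-1.2753]  P^+=[0.1237]
step 3: x^-=[-1.2498]  P^-=[0.2188]  S=[0.4588]  K=[0.4769]  nu=[3.6298]  x^+=[0.4811]  P^+=[0.1144]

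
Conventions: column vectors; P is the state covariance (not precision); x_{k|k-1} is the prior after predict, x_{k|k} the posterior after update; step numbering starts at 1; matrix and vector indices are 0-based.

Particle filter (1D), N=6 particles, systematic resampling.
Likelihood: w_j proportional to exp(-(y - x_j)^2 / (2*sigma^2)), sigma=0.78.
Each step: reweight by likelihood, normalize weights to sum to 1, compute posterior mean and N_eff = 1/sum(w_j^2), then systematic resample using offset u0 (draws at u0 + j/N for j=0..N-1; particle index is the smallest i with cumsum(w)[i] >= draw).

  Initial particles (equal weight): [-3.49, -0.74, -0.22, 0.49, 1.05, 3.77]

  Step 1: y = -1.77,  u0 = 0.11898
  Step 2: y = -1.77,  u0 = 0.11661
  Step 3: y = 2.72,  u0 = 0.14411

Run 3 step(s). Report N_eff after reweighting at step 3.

step 1: w=[0.1329, 0.6322, 0.2099, 0.0227, 0.0022, 0.0000]  mean=-0.9645  Neff=2.1646  idx=[0, 1, 1, 1, 2, 2]
step 2: w=[0.0543, 0.2581, 0.2581, 0.2581, 0.0857, 0.0857]  mean=-0.8001  Neff=4.5977  idx=[1, 1, 2, 3, 3, 5]
step 3: w=[0.0490, 0.0490, 0.0490, 0.0490, 0.0490, 0.7550]  mean=-0.3474  Neff=1.7180  idx=[2, 5, 5, 5, 5, 5]

N_eff = 1.7180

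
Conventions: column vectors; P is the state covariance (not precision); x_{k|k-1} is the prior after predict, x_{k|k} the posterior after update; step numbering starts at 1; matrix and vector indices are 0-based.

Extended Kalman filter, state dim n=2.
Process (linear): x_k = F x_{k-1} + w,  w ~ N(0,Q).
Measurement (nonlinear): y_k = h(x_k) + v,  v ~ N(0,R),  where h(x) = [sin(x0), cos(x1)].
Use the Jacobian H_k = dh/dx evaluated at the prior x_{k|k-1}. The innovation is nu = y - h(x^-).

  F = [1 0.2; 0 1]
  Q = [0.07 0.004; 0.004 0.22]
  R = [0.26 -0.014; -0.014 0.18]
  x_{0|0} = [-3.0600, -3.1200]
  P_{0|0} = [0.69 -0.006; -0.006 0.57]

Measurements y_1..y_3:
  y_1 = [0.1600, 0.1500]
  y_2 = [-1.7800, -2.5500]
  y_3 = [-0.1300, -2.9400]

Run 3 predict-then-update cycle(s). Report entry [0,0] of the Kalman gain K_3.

K[0,0] = -0.5802

step 1: x^-=[-3.6840, -3.1200]  P^-=[0.7804 0.1120; 0.1120 0.7900]  H_jac=[-0.8565 0.0000; 0.0000 0.0216]  S=[0.8325 -0.0161; -0.0161 0.1804]  K=[-0.8040 -0.0582; -0.1136 0.0844]  nu=[-0.3562, 1.1498]  x^+=[-3.4646, -2.9824]  P^+=[0.2431 0.0359; 0.0359 0.7777]
step 2: x^-=[-4.0610, -2.9824]  P^-=[0.3586 0.1954; 0.1954 0.9977]  H_jac=[-0.6063 0.0000; 0.0000 0.1585]  S=[0.3918 -0.0328; -0.0328 0.2051]  K=[-0.5496 0.0632; -0.2411 0.7325]  nu=[-2.5753, -1.5626]  x^+=[-2.7445, -3.5062]  P^+=[0.2372 0.1203; 0.1203 0.8533]
step 3: x^-=[-3.4457, -3.5062]  P^-=[0.3894 0.2950; 0.2950 1.0733]  H_jac=[-0.9541 0.0000; 0.0000 -0.3566]  S=[0.6145 0.0864; 0.0864 0.3165]  K=[-0.5802 -0.1740; -0.2995 -1.1276]  nu=[-0.4294, -2.0058]  x^+=[-2.8475, -1.1159]  P^+=[0.1555 0.0651; 0.0651 0.5574]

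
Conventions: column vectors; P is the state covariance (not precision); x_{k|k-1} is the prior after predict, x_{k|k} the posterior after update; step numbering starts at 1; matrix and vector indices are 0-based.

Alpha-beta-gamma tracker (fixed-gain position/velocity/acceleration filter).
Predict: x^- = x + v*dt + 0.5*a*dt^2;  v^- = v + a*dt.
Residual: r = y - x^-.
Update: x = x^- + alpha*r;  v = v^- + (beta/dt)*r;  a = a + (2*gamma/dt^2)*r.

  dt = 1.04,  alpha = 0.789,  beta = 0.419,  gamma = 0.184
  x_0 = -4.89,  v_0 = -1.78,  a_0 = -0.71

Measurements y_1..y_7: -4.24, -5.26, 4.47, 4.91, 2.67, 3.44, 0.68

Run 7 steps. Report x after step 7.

x_post = 1.4538

step 1: x_pred=-7.1252  r=2.8852  x^+=-4.8488  v^+=-1.3560  a^+=0.2716
step 2: x_pred=-6.1121  r=0.8521  x^+=-5.4398  v^+=-0.7302  a^+=0.5616
step 3: x_pred=-5.8955  r=10.3655  x^+=2.2829  v^+=4.0299  a^+=4.0883
step 4: x_pred=8.6850  r=-3.7750  x^+=5.7065  v^+=6.7609  a^+=2.8039
step 5: x_pred=14.2542  r=-11.5842  x^+=5.1143  v^+=5.0099  a^+=-1.1375
step 6: x_pred=9.7094  r=-6.2694  x^+=4.7628  v^+=1.3011  a^+=-3.2705
step 7: x_pred=4.3473  r=-3.6673  x^+=1.4538  v^+=-3.5778  a^+=-4.5183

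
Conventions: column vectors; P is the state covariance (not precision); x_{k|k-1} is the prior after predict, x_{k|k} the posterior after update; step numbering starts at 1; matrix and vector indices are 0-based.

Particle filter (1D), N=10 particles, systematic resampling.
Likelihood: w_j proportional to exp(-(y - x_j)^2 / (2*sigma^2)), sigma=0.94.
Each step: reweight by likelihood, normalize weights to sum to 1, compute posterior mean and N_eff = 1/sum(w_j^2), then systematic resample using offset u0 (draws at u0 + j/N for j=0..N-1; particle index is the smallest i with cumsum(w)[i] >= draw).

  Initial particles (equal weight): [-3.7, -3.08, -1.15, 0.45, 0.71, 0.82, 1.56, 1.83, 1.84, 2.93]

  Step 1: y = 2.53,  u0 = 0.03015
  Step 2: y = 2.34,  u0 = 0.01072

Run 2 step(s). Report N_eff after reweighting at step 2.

step 1: w=[0.0000, 0.0000, 0.0001, 0.0250, 0.0444, 0.0553, 0.1700, 0.2194, 0.2212, 0.2645]  mean=1.9366  Neff=4.9611  idx=[4, 6, 6, 7, 7, 8, 8, 8, 9, 9]
step 2: w=[0.0292, 0.0931, 0.0931, 0.1134, 0.1134, 0.1140, 0.1140, 0.1140, 0.1079, 0.1079]  mean=1.9878  Neff=9.4180  idx=[0, 1, 2, 3, 4, 5, 6, 7, 8, 9]

N_eff = 9.4180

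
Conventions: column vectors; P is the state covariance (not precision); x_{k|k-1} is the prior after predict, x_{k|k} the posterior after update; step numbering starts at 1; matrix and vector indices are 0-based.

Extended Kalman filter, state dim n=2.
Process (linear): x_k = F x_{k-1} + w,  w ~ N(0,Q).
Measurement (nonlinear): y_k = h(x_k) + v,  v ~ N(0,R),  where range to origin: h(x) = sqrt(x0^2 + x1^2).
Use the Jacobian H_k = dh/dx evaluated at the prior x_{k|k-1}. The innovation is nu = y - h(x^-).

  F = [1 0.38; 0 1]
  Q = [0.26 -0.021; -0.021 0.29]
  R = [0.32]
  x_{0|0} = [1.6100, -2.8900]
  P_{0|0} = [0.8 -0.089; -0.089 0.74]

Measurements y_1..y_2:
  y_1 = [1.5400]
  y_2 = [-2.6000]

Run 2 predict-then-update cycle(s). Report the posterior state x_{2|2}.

x_post = [1.8493, 0.9244]

step 1: x^-=[0.5118, -2.8900]  P^-=[1.0992 0.1712; 0.1712 1.0300]  H_jac=[0.1744 -0.9847]  S=[1.2933]  K=[0.0179; -0.7611]  nu=[-1.3950]  x^+=[0.4869, -1.8283]  P^+=[1.0988 0.1888; 0.1888 0.2808]
step 2: x^-=[-0.2079, -1.8283]  P^-=[1.5428 0.2745; 0.2745 0.5708]  H_jac=[-0.1130 -0.9936]  S=[0.9648]  K=[-0.4633; -0.6200]  nu=[-4.4400]  x^+=[1.8493, 0.9244]  P^+=[1.3357 -0.0026; -0.0026 0.2000]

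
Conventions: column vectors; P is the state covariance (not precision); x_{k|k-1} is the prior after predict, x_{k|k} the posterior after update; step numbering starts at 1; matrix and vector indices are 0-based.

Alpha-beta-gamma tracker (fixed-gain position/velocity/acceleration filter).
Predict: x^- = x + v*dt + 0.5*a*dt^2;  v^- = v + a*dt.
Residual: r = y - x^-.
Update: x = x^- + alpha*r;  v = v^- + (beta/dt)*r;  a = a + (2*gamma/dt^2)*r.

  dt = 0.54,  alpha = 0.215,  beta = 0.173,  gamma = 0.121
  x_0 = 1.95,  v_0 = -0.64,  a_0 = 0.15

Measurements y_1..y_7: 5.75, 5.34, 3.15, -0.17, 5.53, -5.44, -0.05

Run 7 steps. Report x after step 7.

x_post = -2.0860

step 1: x_pred=1.6263  r=4.1237  x^+=2.5129  v^+=0.7621  a^+=3.5723
step 2: x_pred=3.4453  r=1.8947  x^+=3.8526  v^+=3.2982  a^+=5.1448
step 3: x_pred=6.3838  r=-3.2338  x^+=5.6885  v^+=5.0404  a^+=2.4611
step 4: x_pred=8.7691  r=-8.9391  x^+=6.8472  v^+=3.5055  a^+=-4.9575
step 5: x_pred=8.0174  r=-2.4874  x^+=7.4826  v^+=0.0315  a^+=-7.0218
step 6: x_pred=6.4758  r=-11.9158  x^+=3.9139  v^+=-7.5777  a^+=-16.9108
step 7: x_pred=-2.6436  r=2.5936  x^+=-2.0860  v^+=-15.8786  a^+=-14.7583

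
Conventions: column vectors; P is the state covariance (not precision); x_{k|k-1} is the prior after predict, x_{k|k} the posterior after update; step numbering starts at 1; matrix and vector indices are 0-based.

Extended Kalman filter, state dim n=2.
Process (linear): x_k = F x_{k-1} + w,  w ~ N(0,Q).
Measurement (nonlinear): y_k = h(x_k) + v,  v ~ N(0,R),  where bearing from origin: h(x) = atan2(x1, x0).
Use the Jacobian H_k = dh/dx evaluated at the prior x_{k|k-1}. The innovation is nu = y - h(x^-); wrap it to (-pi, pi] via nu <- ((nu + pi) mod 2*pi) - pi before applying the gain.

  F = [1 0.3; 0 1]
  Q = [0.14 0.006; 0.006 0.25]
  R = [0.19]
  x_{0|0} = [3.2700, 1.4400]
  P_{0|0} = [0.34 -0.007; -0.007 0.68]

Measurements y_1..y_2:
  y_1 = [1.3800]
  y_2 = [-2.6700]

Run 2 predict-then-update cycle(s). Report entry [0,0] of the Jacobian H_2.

step 1: x^-=[3.7020, 1.4400]  P^-=[0.5370 0.2030; 0.2030 0.9300]  H_jac=[-0.0913 0.2346]  S=[0.2370]  K=[-0.0058; 0.8426]  nu=[1.0090]  x^+=[3.6961, 2.2902]  P^+=[0.5370 0.2042; 0.2042 0.7618]
step 2: x^-=[4.3832, 2.2902]  P^-=[0.8680 0.4387; 0.4387 1.0118]  H_jac=[-0.0936 0.1792]  S=[0.2154]  K=[-0.0124; 0.6511]  nu=[3.1317]  x^+=[4.3445, 4.3294]  P^+=[0.8680 0.4404; 0.4404 0.9204]

H_jac[0,0] = -0.0936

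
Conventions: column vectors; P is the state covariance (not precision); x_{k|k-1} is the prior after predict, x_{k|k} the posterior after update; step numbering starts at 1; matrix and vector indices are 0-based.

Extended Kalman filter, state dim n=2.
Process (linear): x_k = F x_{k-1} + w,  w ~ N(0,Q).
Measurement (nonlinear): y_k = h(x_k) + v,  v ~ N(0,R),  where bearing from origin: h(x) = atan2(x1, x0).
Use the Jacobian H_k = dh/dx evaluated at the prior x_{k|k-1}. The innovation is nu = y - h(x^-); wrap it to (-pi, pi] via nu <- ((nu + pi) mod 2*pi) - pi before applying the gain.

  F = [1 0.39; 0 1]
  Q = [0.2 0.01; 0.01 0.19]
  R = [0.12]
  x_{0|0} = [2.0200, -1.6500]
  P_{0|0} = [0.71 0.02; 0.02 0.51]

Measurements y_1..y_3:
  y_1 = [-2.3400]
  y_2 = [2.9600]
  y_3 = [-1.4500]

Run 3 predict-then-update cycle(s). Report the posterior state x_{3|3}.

x_post = [-3.3545, -3.1575]

step 1: x^-=[1.3765, -1.6500]  P^-=[1.0032 0.2289; 0.2289 0.7000]  H_jac=[0.3574 0.2981]  S=[0.3591]  K=[1.1884; 0.8089]  nu=[-1.4645]  x^+=[-0.3638, -2.8347]  P^+=[0.4961 -0.1163; -0.1163 0.4650]
step 2: x^-=[-1.4693, -2.8347]  P^-=[0.6761 0.0751; 0.0751 0.6550]  H_jac=[0.2781 -0.1441]  S=[0.1799]  K=[0.9850; -0.4088]  nu=[-1.2742]  x^+=[-2.7245, -2.3137]  P^+=[0.5016 0.1475; 0.1475 0.6250]
step 3: x^-=[-3.6268, -2.3137]  P^-=[0.9117 0.4012; 0.4012 0.8150]  H_jac=[0.1250 -0.1960]  S=[0.1459]  K=[0.2423; -0.7509]  nu=[1.1237]  x^+=[-3.3545, -3.1575]  P^+=[0.9031 0.4278; 0.4278 0.7327]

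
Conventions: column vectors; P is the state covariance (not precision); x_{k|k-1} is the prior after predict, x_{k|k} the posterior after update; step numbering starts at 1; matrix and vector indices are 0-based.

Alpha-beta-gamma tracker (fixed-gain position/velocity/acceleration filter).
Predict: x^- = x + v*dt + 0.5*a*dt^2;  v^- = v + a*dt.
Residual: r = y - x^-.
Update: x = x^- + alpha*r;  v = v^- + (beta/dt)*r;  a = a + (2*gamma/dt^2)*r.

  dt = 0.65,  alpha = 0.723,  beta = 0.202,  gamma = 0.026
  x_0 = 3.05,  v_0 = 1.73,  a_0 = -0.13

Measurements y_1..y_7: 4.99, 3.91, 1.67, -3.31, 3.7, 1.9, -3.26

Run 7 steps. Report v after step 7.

step 1: x_pred=4.1470  r=0.8430  x^+=4.7565  v^+=1.9075  a^+=-0.0263
step 2: x_pred=5.9908  r=-2.0808  x^+=4.4864  v^+=1.2438  a^+=-0.2824
step 3: x_pred=5.2352  r=-3.5652  x^+=2.6576  v^+=-0.0477  a^+=-0.7211
step 4: x_pred=2.4742  r=-5.7842  x^+=-1.7078  v^+=-2.3140  a^+=-1.4330
step 5: x_pred=-3.5146  r=7.2146  x^+=1.7016  v^+=-1.0034  a^+=-0.5451
step 6: x_pred=0.9342  r=0.9658  x^+=1.6325  v^+=-1.0576  a^+=-0.4262
step 7: x_pred=0.8550  r=-4.1150  x^+=-2.1201  v^+=-2.6134  a^+=-0.9327

v_post = -2.6134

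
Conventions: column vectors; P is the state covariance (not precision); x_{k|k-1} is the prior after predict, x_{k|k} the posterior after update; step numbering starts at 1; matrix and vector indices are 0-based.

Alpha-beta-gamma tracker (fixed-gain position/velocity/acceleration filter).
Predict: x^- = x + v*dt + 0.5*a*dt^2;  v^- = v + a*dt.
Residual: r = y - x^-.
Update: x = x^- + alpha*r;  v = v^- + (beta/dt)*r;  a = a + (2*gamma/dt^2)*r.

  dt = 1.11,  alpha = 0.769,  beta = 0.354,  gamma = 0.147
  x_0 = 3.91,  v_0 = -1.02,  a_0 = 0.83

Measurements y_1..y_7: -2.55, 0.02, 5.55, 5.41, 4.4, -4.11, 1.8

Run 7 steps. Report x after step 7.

x_post = 0.6143

step 1: x_pred=3.2891  r=-5.8391  x^+=-1.2012  v^+=-1.9609  a^+=-0.5633
step 2: x_pred=-3.7248  r=3.7448  x^+=-0.8450  v^+=-1.3919  a^+=0.3303
step 3: x_pred=-2.1866  r=7.7366  x^+=3.7628  v^+=1.4420  a^+=2.1763
step 4: x_pred=6.7042  r=-1.2942  x^+=5.7090  v^+=3.4450  a^+=1.8675
step 5: x_pred=10.6834  r=-6.2834  x^+=5.8515  v^+=3.5141  a^+=0.3682
step 6: x_pred=9.9789  r=-14.0889  x^+=-0.8555  v^+=-0.5705  a^+=-2.9937
step 7: x_pred=-3.3329  r=5.1329  x^+=0.6143  v^+=-2.2565  a^+=-1.7689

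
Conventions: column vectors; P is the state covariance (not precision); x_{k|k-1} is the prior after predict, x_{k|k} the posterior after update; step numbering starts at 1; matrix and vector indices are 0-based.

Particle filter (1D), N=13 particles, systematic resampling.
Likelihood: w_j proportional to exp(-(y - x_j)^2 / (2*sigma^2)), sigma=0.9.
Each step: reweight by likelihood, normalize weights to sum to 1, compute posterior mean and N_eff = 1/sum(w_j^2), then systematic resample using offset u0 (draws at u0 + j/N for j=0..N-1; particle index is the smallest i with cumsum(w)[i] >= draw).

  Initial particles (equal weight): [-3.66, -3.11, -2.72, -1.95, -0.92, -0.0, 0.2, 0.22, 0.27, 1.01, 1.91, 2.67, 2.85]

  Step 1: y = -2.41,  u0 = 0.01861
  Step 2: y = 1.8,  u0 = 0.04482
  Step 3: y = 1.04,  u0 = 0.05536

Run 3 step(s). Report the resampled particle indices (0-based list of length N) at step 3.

step 1: w=[0.1168, 0.2265, 0.2888, 0.2689, 0.0778, 0.0085, 0.0046, 0.0043, 0.0036, 0.0002, 0.0000, 0.0000, 0.0000]  mean=-2.5102  Neff=4.4089  idx=[0, 0, 1, 1, 1, 2, 2, 2, 3, 3, 3, 3, 4]
step 2: w=[0.0000, 0.0000, 0.0000, 0.0000, 0.0000, 0.0003, 0.0003, 0.0003, 0.0153, 0.0153, 0.0153, 0.0153, 0.9377]  mean=-0.9850  Neff=1.1361  idx=[10, 12, 12, 12, 12, 12, 12, 12, 12, 12, 12, 12, 12]
step 3: w=[0.0036, 0.0830, 0.0830, 0.0830, 0.0830, 0.0830, 0.0830, 0.0830, 0.0830, 0.0830, 0.0830, 0.0830, 0.0830]  mean=-0.9237  Neff=12.0842  idx=[1, 2, 3, 4, 5, 6, 7, 8, 9, 9, 10, 11, 12]

resampled_idx = [1, 2, 3, 4, 5, 6, 7, 8, 9, 9, 10, 11, 12]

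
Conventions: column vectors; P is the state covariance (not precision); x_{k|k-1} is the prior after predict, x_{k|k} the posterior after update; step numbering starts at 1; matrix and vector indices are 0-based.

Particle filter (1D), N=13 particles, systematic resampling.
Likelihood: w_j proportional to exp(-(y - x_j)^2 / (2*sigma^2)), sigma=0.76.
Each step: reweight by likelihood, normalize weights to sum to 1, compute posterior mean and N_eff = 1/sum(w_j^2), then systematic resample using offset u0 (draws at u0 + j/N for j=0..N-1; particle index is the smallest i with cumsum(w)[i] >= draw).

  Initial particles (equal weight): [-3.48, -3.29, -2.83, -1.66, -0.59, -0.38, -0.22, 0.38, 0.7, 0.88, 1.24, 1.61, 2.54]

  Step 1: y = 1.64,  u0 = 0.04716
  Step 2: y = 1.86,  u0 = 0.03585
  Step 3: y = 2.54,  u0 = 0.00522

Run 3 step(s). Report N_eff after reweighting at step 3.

N_eff = 8.5046

step 1: w=[0.0000, 0.0000, 0.0000, 0.0000, 0.0036, 0.0077, 0.0132, 0.0669, 0.1230, 0.1603, 0.2301, 0.2641, 0.1311]  mean=1.2881  Neff=5.3931  idx=[7, 8, 8, 9, 9, 10, 10, 10, 11, 11, 11, 12, 12]
step 2: w=[0.0188, 0.0391, 0.0391, 0.0546, 0.0546, 0.0899, 0.0899, 0.0899, 0.1187, 0.1187, 0.1187, 0.0840, 0.0840]  mean=1.4925  Neff=11.1103  idx=[1, 3, 4, 5, 6, 7, 8, 8, 9, 10, 10, 11, 12]
step 3: w=[0.0101, 0.0174, 0.0174, 0.0437, 0.0437, 0.0437, 0.0893, 0.0893, 0.0893, 0.0893, 0.0893, 0.1888, 0.1888]  mean=1.8781  Neff=8.5046  idx=[0, 3, 5, 6, 7, 8, 9, 10, 10, 11, 11, 12, 12]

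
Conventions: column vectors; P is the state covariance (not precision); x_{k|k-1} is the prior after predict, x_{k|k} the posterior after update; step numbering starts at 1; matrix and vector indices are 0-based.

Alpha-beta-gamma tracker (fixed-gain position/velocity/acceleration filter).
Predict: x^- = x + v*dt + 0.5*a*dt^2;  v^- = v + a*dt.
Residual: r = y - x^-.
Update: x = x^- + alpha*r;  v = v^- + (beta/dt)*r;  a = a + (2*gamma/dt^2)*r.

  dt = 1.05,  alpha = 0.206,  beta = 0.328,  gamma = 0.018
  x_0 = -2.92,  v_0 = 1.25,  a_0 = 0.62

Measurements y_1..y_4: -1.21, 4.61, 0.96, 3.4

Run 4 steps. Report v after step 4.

v_post = 1.9001

step 1: x_pred=-1.2657  r=0.0557  x^+=-1.2542  v^+=1.9184  a^+=0.6218
step 2: x_pred=1.1029  r=3.5071  x^+=1.8253  v^+=3.6669  a^+=0.7363
step 3: x_pred=6.0815  r=-5.1215  x^+=5.0264  v^+=2.8402  a^+=0.5691
step 4: x_pred=8.3224  r=-4.9224  x^+=7.3084  v^+=1.9001  a^+=0.4084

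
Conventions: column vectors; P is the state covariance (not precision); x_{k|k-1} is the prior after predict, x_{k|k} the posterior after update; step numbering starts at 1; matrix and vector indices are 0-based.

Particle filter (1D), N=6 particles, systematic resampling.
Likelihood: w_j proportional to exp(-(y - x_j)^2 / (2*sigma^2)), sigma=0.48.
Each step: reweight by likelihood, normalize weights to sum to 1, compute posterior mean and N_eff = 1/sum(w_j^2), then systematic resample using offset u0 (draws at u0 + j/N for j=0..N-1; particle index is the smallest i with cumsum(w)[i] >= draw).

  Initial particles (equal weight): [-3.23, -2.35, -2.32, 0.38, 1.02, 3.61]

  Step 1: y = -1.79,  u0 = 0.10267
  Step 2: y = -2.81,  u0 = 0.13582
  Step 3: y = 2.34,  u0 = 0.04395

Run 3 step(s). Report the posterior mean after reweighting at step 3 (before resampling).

step 1: w=[0.0105, 0.4772, 0.5123, 0.0000, 0.0000, 0.0000]  mean=-2.3438  Neff=2.0397  idx=[1, 1, 1, 2, 2, 2]
step 2: w=[0.1718, 0.1718, 0.1718, 0.1615, 0.1615, 0.1615]  mean=-2.3355  Neff=5.9943  idx=[0, 1, 2, 3, 4, 5]
step 3: w=[0.1175, 0.1175, 0.1175, 0.2159, 0.2159, 0.2159]  mean=-2.3306  Neff=5.5188  idx=[0, 1, 3, 3, 4, 5]

post_mean = -2.3306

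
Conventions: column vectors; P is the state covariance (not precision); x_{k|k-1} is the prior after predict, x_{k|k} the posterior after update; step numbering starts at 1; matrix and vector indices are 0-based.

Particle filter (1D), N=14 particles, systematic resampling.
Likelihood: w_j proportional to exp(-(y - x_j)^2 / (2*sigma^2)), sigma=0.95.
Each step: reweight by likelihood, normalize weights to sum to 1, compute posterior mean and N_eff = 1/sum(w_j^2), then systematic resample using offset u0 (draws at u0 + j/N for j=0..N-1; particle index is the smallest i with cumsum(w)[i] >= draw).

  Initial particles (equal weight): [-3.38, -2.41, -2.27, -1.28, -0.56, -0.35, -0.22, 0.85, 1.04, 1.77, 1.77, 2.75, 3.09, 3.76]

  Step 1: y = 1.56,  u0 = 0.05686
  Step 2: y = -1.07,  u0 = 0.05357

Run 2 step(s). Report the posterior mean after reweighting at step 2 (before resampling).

step 1: w=[0.0000, 0.0000, 0.0001, 0.0024, 0.0174, 0.0278, 0.0363, 0.1586, 0.1806, 0.2047, 0.2047, 0.0957, 0.0573, 0.0144]  mean=1.5110  Neff=6.3843  idx=[6, 7, 7, 8, 8, 8, 9, 9, 10, 10, 10, 11, 11, 12]
step 2: w=[0.5395, 0.1044, 0.1044, 0.0683, 0.0683, 0.0683, 0.0092, 0.0092, 0.0092, 0.0092, 0.0092, 0.0002, 0.0002, 0.0001]  mean=0.3552  Neff=3.0557  idx=[0, 0, 0, 0, 0, 0, 0, 1, 1, 2, 3, 4, 5, 9]

post_mean = 0.3552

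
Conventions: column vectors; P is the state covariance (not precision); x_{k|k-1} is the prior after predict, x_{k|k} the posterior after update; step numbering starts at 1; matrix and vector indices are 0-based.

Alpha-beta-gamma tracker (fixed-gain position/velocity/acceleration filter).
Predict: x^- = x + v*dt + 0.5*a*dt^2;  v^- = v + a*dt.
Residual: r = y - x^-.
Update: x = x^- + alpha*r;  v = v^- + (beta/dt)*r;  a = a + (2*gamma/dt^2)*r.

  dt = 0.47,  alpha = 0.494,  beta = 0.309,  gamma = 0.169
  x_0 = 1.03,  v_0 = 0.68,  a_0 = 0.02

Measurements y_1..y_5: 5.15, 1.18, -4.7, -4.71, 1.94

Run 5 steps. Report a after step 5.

step 1: x_pred=1.3518  r=3.7982  x^+=3.2281  v^+=3.1865  a^+=5.8316
step 2: x_pred=5.3699  r=-4.1899  x^+=3.3001  v^+=3.1728  a^+=-0.5793
step 3: x_pred=4.7273  r=-9.4273  x^+=0.0702  v^+=-3.2975  a^+=-15.0040
step 4: x_pred=-3.1368  r=-1.5732  x^+=-3.9140  v^+=-11.3837  a^+=-17.4112
step 5: x_pred=-11.1874  r=13.1274  x^+=-4.7024  v^+=-10.9364  a^+=2.6750

a_post = 2.6750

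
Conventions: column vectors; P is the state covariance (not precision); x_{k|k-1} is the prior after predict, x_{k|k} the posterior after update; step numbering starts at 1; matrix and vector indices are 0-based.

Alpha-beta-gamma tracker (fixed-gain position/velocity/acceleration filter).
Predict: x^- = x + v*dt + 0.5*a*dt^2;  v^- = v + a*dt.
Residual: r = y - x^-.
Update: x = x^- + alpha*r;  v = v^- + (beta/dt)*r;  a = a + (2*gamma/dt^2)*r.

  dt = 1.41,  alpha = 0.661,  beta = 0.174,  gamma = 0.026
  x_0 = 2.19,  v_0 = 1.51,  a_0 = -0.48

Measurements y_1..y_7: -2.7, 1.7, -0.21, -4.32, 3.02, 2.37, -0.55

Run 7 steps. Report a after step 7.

step 1: x_pred=3.8420  r=-6.5420  x^+=-0.4823  v^+=0.0259  a^+=-0.6511
step 2: x_pred=-1.0930  r=2.7930  x^+=0.7532  v^+=-0.5475  a^+=-0.5781
step 3: x_pred=-0.5934  r=0.3834  x^+=-0.3400  v^+=-1.3152  a^+=-0.5680
step 4: x_pred=-2.7591  r=-1.5609  x^+=-3.7909  v^+=-2.3088  a^+=-0.6089
step 5: x_pred=-7.6515  r=10.6715  x^+=-0.5976  v^+=-1.8504  a^+=-0.3297
step 6: x_pred=-3.5344  r=5.9044  x^+=0.3684  v^+=-1.5867  a^+=-0.1753
step 7: x_pred=-2.0430  r=1.4930  x^+=-1.0561  v^+=-1.6496  a^+=-0.1362

a_post = -0.1362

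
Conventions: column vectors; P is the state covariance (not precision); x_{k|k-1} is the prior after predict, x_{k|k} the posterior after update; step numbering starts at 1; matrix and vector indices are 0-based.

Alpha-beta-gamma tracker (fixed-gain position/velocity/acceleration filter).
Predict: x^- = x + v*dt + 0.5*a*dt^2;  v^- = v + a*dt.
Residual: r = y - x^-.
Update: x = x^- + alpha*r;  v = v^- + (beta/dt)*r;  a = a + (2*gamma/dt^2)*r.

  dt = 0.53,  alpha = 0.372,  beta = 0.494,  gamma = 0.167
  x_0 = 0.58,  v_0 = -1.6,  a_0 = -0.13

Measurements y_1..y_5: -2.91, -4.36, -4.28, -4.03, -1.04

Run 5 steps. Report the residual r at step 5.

resid = 5.1842

step 1: x_pred=-0.2863  r=-2.6237  x^+=-1.2623  v^+=-4.1144  a^+=-3.2497
step 2: x_pred=-3.8994  r=-0.4606  x^+=-4.0707  v^+=-6.2661  a^+=-3.7974
step 3: x_pred=-7.9251  r=3.6451  x^+=-6.5691  v^+=-4.8812  a^+=0.5367
step 4: x_pred=-9.0808  r=5.0508  x^+=-7.2019  v^+=0.1110  a^+=6.5423
step 5: x_pred=-6.2242  r=5.1842  x^+=-4.2957  v^+=8.4105  a^+=12.7066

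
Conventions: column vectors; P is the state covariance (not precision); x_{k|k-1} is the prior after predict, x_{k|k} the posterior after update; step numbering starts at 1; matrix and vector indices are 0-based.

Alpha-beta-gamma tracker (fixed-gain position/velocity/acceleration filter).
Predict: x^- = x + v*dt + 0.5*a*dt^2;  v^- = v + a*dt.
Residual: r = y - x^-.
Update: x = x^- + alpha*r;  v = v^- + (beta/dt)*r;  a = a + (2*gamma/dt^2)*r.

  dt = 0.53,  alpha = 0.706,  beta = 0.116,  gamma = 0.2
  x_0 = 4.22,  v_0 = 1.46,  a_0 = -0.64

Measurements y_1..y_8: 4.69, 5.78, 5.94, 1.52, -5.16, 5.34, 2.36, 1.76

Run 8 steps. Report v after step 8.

v_post = -0.8322

step 1: x_pred=4.9039  r=-0.2139  x^+=4.7529  v^+=1.0740  a^+=-0.9446
step 2: x_pred=5.1894  r=0.5906  x^+=5.6064  v^+=0.7026  a^+=-0.1036
step 3: x_pred=5.9642  r=-0.0242  x^+=5.9471  v^+=0.6424  a^+=-0.1381
step 4: x_pred=6.2682  r=-4.7482  x^+=2.9160  v^+=-0.4700  a^+=-6.8995
step 5: x_pred=1.6978  r=-6.8578  x^+=-3.1438  v^+=-5.6277  a^+=-16.6649
step 6: x_pred=-8.4671  r=13.8071  x^+=1.2807  v^+=-11.4382  a^+=2.9963
step 7: x_pred=-4.3607  r=6.7207  x^+=0.3841  v^+=-8.3792  a^+=12.5665
step 8: x_pred=-2.2919  r=4.0519  x^+=0.5687  v^+=-0.8322  a^+=18.3364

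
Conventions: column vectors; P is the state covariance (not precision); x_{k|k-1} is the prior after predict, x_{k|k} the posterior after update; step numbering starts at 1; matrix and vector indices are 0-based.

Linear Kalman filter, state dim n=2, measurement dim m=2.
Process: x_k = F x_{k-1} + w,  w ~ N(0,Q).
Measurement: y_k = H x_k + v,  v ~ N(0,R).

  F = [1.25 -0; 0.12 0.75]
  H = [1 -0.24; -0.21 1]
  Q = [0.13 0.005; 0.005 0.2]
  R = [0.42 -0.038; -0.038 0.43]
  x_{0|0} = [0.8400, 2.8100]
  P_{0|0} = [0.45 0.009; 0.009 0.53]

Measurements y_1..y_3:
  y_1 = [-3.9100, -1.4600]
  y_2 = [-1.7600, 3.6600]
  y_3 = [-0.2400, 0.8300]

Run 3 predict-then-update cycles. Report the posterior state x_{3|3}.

step 1: x^-=[1.0500, 2.2083]  P^-=[0.8331 0.0809; 0.0809 0.5062]  S=[1.2434 -0.2494; -0.2494 0.9390]  K=[0.6700 0.0779; 0.0759 0.5412]  nu=[-4.4300, -3.4478]  x^+=[-2.1866, 0.0059]  P^+=[0.2953 0.0700; 0.0700 0.2445]
step 2: x^-=[-2.7333, -0.2580]  P^-=[0.5913 0.1149; 0.1149 0.3544]  S=[0.9766 -0.1265; -0.1265 0.7622]  K=[0.5883 0.0855; 0.0886 0.4480]  nu=[0.9114, 3.3440]  x^+=[-1.9111, 1.3210]  P^+=[0.2604 0.0691; 0.0691 0.2038]
step 3: x^-=[-2.3889, 0.7614]  P^-=[0.5369 0.1089; 0.1089 0.3308]  S=[0.9237 -0.1158; -0.1158 0.7388]  K=[0.5634 0.0830; 0.0858 0.4303]  nu=[2.3316, -0.4331]  x^+=[-1.1112, 0.7752]  P^+=[0.2495 0.0667; 0.0667 0.1958]

x_post = [-1.1112, 0.7752]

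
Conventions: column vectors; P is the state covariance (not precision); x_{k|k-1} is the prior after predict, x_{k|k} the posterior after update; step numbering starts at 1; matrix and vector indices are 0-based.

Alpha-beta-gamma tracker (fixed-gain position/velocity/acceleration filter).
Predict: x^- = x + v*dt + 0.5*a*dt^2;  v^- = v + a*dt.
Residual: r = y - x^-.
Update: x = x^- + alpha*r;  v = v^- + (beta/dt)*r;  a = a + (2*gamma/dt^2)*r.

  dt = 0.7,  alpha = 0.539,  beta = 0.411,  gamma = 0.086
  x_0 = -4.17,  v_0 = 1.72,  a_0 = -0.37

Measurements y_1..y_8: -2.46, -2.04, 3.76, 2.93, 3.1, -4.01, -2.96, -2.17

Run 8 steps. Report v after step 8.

v_post = -5.6998

step 1: x_pred=-3.0567  r=0.5967  x^+=-2.7351  v^+=1.8113  a^+=-0.1606
step 2: x_pred=-1.5065  r=-0.5335  x^+=-1.7940  v^+=1.3857  a^+=-0.3478
step 3: x_pred=-0.9093  r=4.6693  x^+=1.6075  v^+=3.8837  a^+=1.2912
step 4: x_pred=4.6424  r=-1.7124  x^+=3.7194  v^+=3.7821  a^+=0.6901
step 5: x_pred=6.5360  r=-3.4360  x^+=4.6840  v^+=2.2478  a^+=-0.5160
step 6: x_pred=6.1310  r=-10.1410  x^+=0.6650  v^+=-4.0676  a^+=-4.0757
step 7: x_pred=-3.1809  r=0.2209  x^+=-3.0618  v^+=-6.7909  a^+=-3.9982
step 8: x_pred=-8.7950  r=6.6250  x^+=-5.2241  v^+=-5.6998  a^+=-1.6726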